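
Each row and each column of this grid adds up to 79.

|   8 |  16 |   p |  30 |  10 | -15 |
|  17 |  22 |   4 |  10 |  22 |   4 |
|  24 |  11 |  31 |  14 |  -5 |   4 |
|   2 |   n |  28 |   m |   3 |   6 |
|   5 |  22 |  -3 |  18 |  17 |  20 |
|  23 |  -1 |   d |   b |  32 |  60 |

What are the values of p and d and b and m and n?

p = 30, d = -11, b = -24, m = 31, n = 9

The known cells in column 2 total 70, leaving 79 − 70 = 9 for the blank.
The known cells in row 1 total 49, leaving 79 − 49 = 30 for the blank.
The known cells in row 4 total 48, leaving 79 − 48 = 31 for the blank.
The known cells in column 4 total 103, leaving 79 − 103 = -24 for the blank.
The known cells in row 6 total 90, leaving 79 − 90 = -11 for the blank.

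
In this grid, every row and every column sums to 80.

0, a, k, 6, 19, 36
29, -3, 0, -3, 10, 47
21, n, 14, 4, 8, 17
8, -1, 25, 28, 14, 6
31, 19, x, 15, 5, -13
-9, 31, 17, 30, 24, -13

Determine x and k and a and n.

x = 23, k = 1, a = 18, n = 16

The known cells in row 3 total 64, leaving 80 − 64 = 16 for the blank.
The known cells in column 2 total 62, leaving 80 − 62 = 18 for the blank.
The known cells in row 1 total 79, leaving 80 − 79 = 1 for the blank.
The known cells in row 5 total 57, leaving 80 − 57 = 23 for the blank.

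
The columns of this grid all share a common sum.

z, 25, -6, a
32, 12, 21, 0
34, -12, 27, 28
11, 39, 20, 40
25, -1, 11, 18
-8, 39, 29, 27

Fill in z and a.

Column 2 sums to 102 and so does column 3; that's the common total.
In column 1 the known cells total 94, leaving 102 − 94 = 8.
In column 4 the known cells total 113, leaving 102 − 113 = -11.

z = 8, a = -11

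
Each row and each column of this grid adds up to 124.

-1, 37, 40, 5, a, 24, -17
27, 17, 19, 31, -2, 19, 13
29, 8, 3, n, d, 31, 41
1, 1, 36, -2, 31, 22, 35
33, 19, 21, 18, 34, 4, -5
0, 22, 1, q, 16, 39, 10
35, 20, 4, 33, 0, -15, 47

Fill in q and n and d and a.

q = 36, n = 3, d = 9, a = 36

The known cells in row 6 total 88, leaving 124 − 88 = 36 for the blank.
The known cells in column 4 total 121, leaving 124 − 121 = 3 for the blank.
The known cells in row 3 total 115, leaving 124 − 115 = 9 for the blank.
The known cells in row 1 total 88, leaving 124 − 88 = 36 for the blank.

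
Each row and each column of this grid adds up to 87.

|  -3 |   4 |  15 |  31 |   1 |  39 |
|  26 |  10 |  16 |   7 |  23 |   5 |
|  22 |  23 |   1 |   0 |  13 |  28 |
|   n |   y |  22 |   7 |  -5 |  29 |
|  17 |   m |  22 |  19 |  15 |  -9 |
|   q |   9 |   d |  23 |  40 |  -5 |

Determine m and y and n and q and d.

Row 5: 17 + 22 + 19 + 15 − 9 = 64, so its missing entry is 87 − 64 = 23.
Column 2: 4 + 10 + 23 + 23 + 9 = 69, so its missing entry is 87 − 69 = 18.
Row 4: 18 + 22 + 7 − 5 + 29 = 71, so its missing entry is 87 − 71 = 16.
Column 1: -3 + 26 + 22 + 16 + 17 = 78, so its missing entry is 87 − 78 = 9.
Row 6: 9 + 9 + 23 + 40 − 5 = 76, so its missing entry is 87 − 76 = 11.

m = 23, y = 18, n = 16, q = 9, d = 11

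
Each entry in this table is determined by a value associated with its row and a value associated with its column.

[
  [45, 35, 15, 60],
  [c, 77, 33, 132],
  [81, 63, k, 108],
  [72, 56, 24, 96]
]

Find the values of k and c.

Each row is a constant multiple of every other row — this is a multiplication table with the headers hidden.
Row 3 is 63/35 = 9/5 times row 1, so its entry in column 3 is 15 × 9/5 = 27.
Row 2 is 77/35 = 11/5 times row 1, so its entry in column 1 is 45 × 11/5 = 99.

k = 27, c = 99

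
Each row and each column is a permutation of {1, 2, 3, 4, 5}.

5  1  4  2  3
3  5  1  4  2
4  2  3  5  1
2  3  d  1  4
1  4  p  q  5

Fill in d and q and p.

For row 4, column 3: row 4 already has {1, 2, 3, 4}; that leaves 5.
For row 5, column 3: column 3 already has {1, 3, 4, 5}; that leaves 2.
At (row 5, col 4): row 5 already has {1, 2, 4, 5}, so the value is 3.

d = 5, q = 3, p = 2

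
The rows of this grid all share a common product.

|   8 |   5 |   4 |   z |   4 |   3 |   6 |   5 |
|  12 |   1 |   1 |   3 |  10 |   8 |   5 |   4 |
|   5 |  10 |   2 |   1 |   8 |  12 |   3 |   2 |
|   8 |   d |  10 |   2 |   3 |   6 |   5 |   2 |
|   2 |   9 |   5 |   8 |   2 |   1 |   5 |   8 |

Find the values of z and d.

z = 1, d = 2

Rows 2 and 5 each multiply to 57600, so every row has product 57600.
Row 1: 8×5×4×4×3×6×5 = 57600, so the missing entry is 57600 ÷ 57600 = 1.
Row 4: 8×10×2×3×6×5×2 = 28800, so the missing entry is 57600 ÷ 28800 = 2.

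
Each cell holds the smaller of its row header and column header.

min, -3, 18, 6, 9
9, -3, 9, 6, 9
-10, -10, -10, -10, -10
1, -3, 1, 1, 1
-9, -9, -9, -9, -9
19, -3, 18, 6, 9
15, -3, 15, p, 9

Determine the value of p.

6

min(15, 6) = 6.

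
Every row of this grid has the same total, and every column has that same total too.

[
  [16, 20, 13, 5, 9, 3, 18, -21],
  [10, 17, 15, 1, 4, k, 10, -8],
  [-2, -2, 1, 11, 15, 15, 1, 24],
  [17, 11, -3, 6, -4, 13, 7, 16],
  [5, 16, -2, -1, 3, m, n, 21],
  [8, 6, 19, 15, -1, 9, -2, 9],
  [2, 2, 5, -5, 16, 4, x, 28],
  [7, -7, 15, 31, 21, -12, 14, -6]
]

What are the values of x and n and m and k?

x = 11, n = 4, m = 17, k = 14

Rows 1 and 3 both sum to 63, so that's the common total.
Row 7 has 2 + 2 + 5 − 5 + 16 + 4 + 28 = 52; the blank must be 63 − 52 = 11.
Column 7 has 18 + 10 + 1 + 7 − 2 + 11 + 14 = 59; the blank must be 63 − 59 = 4.
Row 5 has 5 + 16 − 2 − 1 + 3 + 4 + 21 = 46; the blank must be 63 − 46 = 17.
Row 2 has 10 + 17 + 15 + 1 + 4 + 10 − 8 = 49; the blank must be 63 − 49 = 14.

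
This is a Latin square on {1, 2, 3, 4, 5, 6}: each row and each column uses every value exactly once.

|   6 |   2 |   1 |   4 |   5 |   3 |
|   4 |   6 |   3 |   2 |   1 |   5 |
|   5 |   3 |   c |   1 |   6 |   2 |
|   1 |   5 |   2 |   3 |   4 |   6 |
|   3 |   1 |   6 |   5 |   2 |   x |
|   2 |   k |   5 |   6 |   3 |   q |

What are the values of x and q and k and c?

x = 4, q = 1, k = 4, c = 4

For row 5, column 6: row 5 already has {1, 2, 3, 5, 6}; that leaves 4.
For row 6, column 6: column 6 already has {2, 3, 4, 5, 6}; that leaves 1.
For row 6, column 2: row 6 already has {1, 2, 3, 5, 6}; that leaves 4.
For row 3, column 3: row 3 already has {1, 2, 3, 5, 6}; that leaves 4.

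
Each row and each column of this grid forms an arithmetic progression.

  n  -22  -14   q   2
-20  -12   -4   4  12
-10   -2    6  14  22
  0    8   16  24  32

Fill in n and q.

n = -30, q = -6

Along each row the entries change by 8 per step; down each column they change by 10.
Row 1: from -22 at column 2, stepping by 8 to column 1 gives -30.
Row 1: from -22 at column 2, stepping by 8 to column 4 gives -6.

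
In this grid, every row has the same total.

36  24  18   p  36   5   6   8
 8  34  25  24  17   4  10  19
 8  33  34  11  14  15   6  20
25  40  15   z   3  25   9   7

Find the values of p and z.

p = 8, z = 17

Row 2 sums to 141 and so does row 3; that's the common total.
In row 1 the known cells total 133, leaving 141 − 133 = 8.
In row 4 the known cells total 124, leaving 141 − 124 = 17.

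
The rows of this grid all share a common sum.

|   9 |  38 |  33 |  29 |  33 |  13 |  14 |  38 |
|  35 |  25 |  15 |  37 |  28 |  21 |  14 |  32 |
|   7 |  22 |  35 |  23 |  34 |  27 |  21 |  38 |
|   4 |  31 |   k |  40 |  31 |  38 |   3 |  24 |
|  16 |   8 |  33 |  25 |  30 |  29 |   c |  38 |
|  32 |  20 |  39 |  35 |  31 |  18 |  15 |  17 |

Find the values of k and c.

k = 36, c = 28

The complete rows each total 207.
Row 4 is missing 207 − 171 = 36 (since 4 + 31 + 40 + 31 + 38 + 3 + 24 = 171).
Row 5 is missing 207 − 179 = 28 (since 16 + 8 + 33 + 25 + 30 + 29 + 38 = 179).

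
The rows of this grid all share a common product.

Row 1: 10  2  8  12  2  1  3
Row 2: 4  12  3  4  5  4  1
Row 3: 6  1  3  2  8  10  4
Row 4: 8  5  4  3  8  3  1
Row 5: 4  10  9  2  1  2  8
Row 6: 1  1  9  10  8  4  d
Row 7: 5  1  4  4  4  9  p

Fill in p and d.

p = 4, d = 4

Rows 2 and 4 each multiply to 11520, so every row has product 11520.
Row 7: 5×1×4×4×4×9 = 2880, so the missing entry is 11520 ÷ 2880 = 4.
Row 6: 1×1×9×10×8×4 = 2880, so the missing entry is 11520 ÷ 2880 = 4.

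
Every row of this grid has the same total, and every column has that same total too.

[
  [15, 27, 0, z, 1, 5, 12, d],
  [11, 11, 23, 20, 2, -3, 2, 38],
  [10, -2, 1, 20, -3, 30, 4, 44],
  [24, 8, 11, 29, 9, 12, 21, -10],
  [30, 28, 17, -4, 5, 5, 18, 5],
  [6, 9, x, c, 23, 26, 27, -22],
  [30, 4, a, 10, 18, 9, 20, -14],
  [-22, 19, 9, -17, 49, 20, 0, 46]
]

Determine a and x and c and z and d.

Rows 2 and 3 both sum to 104, so that's the common total.
The known cells in column 8 total 87, leaving 104 − 87 = 17 for the blank.
The known cells in row 7 total 77, leaving 104 − 77 = 27 for the blank.
The known cells in row 1 total 77, leaving 104 − 77 = 27 for the blank.
The known cells in column 4 total 85, leaving 104 − 85 = 19 for the blank.
The known cells in row 6 total 88, leaving 104 − 88 = 16 for the blank.

a = 27, x = 16, c = 19, z = 27, d = 17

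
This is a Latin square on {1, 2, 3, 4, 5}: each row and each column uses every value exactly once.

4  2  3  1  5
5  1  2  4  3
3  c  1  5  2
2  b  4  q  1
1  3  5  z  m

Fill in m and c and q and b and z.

Cell (5,5): column 5 already has {1, 2, 3, 5} → 4.
Cell (3,2): row 3 already has {1, 2, 3, 5} → 4.
For row 5, column 4: row 5 already has {1, 3, 4, 5}; that leaves 2.
Cell (4,2): column 2 already has {1, 2, 3, 4} → 5.
At (row 4, col 4): row 4 already has {1, 2, 4, 5}, so the value is 3.

m = 4, c = 4, q = 3, b = 5, z = 2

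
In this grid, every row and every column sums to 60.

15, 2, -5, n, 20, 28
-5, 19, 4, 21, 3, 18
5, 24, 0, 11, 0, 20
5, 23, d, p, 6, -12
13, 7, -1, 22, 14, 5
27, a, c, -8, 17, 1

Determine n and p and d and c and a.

n = 0, p = 14, d = 24, c = 38, a = -15

Row 1 has 15 + 2 − 5 + 20 + 28 = 60; the blank must be 60 − 60 = 0.
Column 2 has 2 + 19 + 24 + 23 + 7 = 75; the blank must be 60 − 75 = -15.
Column 4 has 0 + 21 + 11 + 22 − 8 = 46; the blank must be 60 − 46 = 14.
Row 4 has 5 + 23 + 14 + 6 − 12 = 36; the blank must be 60 − 36 = 24.
Row 6 has 27 − 15 − 8 + 17 + 1 = 22; the blank must be 60 − 22 = 38.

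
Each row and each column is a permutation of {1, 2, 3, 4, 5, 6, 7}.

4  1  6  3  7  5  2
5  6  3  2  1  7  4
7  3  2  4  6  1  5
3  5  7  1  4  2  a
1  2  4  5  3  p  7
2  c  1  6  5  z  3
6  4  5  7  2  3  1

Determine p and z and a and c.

p = 6, z = 4, a = 6, c = 7

At (row 5, col 6): row 5 already has {1, 2, 3, 4, 5, 7}, so the value is 6.
At (row 6, col 6): column 6 already has {1, 2, 3, 5, 6, 7}, so the value is 4.
For row 6, column 2: row 6 already has {1, 2, 3, 4, 5, 6}; that leaves 7.
Cell (4,7): row 4 already has {1, 2, 3, 4, 5, 7} → 6.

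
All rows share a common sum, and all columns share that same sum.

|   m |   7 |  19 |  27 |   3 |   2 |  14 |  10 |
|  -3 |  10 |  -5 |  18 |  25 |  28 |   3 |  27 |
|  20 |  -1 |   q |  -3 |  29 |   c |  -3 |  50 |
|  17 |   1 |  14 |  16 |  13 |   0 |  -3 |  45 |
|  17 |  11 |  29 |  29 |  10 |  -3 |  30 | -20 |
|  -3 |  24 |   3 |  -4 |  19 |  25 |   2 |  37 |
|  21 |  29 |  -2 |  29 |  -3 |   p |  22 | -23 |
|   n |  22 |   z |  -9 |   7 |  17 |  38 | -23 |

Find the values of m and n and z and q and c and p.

m = 21, n = 13, z = 38, q = 7, c = 4, p = 30

Rows 2 and 4 both sum to 103, so that's the common total.
Row 7: 21 + 29 − 2 + 29 − 3 + 22 − 23 = 73, so its missing entry is 103 − 73 = 30.
Row 1: 7 + 19 + 27 + 3 + 2 + 14 + 10 = 82, so its missing entry is 103 − 82 = 21.
Column 1: 21 − 3 + 20 + 17 + 17 − 3 + 21 = 90, so its missing entry is 103 − 90 = 13.
Row 8: 13 + 22 − 9 + 7 + 17 + 38 − 23 = 65, so its missing entry is 103 − 65 = 38.
Column 3: 19 − 5 + 14 + 29 + 3 − 2 + 38 = 96, so its missing entry is 103 − 96 = 7.
Row 3: 20 − 1 + 7 − 3 + 29 − 3 + 50 = 99, so its missing entry is 103 − 99 = 4.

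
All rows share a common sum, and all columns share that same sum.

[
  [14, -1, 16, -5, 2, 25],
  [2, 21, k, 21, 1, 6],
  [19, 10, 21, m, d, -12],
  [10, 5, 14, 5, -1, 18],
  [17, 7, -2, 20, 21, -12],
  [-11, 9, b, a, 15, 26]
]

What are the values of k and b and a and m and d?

Rows 1 and 4 both sum to 51, so that's the common total.
Column 5: 2 + 1 − 1 + 21 + 15 = 38, so its missing entry is 51 − 38 = 13.
Row 2: 2 + 21 + 21 + 1 + 6 = 51, so its missing entry is 51 − 51 = 0.
Row 3: 19 + 10 + 21 + 13 − 12 = 51, so its missing entry is 51 − 51 = 0.
Column 4: -5 + 21 + 0 + 5 + 20 = 41, so its missing entry is 51 − 41 = 10.
Row 6: -11 + 9 + 10 + 15 + 26 = 49, so its missing entry is 51 − 49 = 2.

k = 0, b = 2, a = 10, m = 0, d = 13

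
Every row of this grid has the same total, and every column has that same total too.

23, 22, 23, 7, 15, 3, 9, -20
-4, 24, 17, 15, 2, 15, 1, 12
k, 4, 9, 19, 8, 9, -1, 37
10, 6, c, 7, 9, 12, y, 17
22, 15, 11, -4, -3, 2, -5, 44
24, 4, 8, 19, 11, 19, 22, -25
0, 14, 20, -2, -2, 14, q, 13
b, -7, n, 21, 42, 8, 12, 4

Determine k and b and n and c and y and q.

k = -3, b = 10, n = -8, c = 2, y = 19, q = 25

Rows 1 and 2 both sum to 82, so that's the common total.
The known cells in row 3 total 85, leaving 82 − 85 = -3 for the blank.
The known cells in column 1 total 72, leaving 82 − 72 = 10 for the blank.
The known cells in row 8 total 90, leaving 82 − 90 = -8 for the blank.
The known cells in row 7 total 57, leaving 82 − 57 = 25 for the blank.
The known cells in column 7 total 63, leaving 82 − 63 = 19 for the blank.
The known cells in row 4 total 80, leaving 82 − 80 = 2 for the blank.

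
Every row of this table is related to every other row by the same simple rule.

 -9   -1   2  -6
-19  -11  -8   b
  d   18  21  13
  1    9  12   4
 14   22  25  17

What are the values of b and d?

The difference between any two rows is the same in every column — this is an addition table with the headers hidden.
Row 2 minus row 1 is -8 − 2 = -10, so its entry in column 4 is -6 + (-10) = -16.
Row 3 minus row 1 is 21 − 2 = 19, so its entry in column 1 is -9 + 19 = 10.

b = -16, d = 10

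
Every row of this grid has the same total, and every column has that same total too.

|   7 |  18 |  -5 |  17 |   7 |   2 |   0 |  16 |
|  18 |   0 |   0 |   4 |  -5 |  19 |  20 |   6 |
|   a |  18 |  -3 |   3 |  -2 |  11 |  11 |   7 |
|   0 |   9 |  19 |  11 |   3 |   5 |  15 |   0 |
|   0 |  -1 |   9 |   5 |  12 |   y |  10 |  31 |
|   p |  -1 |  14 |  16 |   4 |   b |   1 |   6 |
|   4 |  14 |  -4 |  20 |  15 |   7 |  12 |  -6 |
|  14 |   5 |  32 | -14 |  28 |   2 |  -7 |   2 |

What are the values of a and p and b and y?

Rows 1 and 2 both sum to 62, so that's the common total.
The known cells in row 5 total 66, leaving 62 − 66 = -4 for the blank.
The known cells in column 6 total 42, leaving 62 − 42 = 20 for the blank.
The known cells in row 6 total 60, leaving 62 − 60 = 2 for the blank.
The known cells in row 3 total 45, leaving 62 − 45 = 17 for the blank.

a = 17, p = 2, b = 20, y = -4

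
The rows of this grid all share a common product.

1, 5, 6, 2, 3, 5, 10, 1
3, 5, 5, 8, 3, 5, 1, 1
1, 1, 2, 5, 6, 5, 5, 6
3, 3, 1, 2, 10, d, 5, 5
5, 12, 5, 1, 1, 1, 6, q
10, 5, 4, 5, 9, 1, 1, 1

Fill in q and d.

Rows 1 and 2 each multiply to 9000, so every row has product 9000.
Row 5: 5×12×5×1×1×1×6 = 1800, so the missing entry is 9000 ÷ 1800 = 5.
Row 4: 3×3×1×2×10×5×5 = 4500, so the missing entry is 9000 ÷ 4500 = 2.

q = 5, d = 2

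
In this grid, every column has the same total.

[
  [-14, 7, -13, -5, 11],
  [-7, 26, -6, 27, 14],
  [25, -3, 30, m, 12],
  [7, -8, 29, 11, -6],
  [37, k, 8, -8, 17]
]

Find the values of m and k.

Column 1 sums to 48 and so does column 3; that's the common total.
In column 4 the known cells total 25, leaving 48 − 25 = 23.
In column 2 the known cells total 22, leaving 48 − 22 = 26.

m = 23, k = 26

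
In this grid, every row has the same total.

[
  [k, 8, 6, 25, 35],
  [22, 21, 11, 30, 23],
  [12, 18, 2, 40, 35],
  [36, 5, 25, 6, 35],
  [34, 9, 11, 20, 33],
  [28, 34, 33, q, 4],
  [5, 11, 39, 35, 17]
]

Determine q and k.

Rows 2 and 5 both add up to 107, so every row sums to 107.
Row 6: 28 + 34 + 33 + 4 = 99, so the missing entry is 107 − 99 = 8.
Row 1: 8 + 6 + 25 + 35 = 74, so the missing entry is 107 − 74 = 33.

q = 8, k = 33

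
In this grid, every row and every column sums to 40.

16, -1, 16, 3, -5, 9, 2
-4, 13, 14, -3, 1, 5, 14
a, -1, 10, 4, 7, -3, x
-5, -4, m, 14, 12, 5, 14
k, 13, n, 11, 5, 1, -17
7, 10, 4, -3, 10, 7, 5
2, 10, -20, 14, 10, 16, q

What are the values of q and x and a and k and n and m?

The known cells in row 7 total 32, leaving 40 − 32 = 8 for the blank.
The known cells in column 7 total 26, leaving 40 − 26 = 14 for the blank.
The known cells in row 3 total 31, leaving 40 − 31 = 9 for the blank.
The known cells in column 1 total 25, leaving 40 − 25 = 15 for the blank.
The known cells in row 5 total 28, leaving 40 − 28 = 12 for the blank.
The known cells in row 4 total 36, leaving 40 − 36 = 4 for the blank.

q = 8, x = 14, a = 9, k = 15, n = 12, m = 4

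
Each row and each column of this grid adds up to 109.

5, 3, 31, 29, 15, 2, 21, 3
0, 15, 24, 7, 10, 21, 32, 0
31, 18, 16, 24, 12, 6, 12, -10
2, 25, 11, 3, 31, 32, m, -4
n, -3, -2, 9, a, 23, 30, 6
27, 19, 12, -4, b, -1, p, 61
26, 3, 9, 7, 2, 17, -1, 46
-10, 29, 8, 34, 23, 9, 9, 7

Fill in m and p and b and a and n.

m = 9, p = -3, b = -2, a = 18, n = 28

Column 1: 5 + 0 + 31 + 2 + 27 + 26 − 10 = 81, so its missing entry is 109 − 81 = 28.
Row 5: 28 − 3 − 2 + 9 + 23 + 30 + 6 = 91, so its missing entry is 109 − 91 = 18.
Column 5: 15 + 10 + 12 + 31 + 18 + 2 + 23 = 111, so its missing entry is 109 − 111 = -2.
Row 6: 27 + 19 + 12 − 4 − 2 − 1 + 61 = 112, so its missing entry is 109 − 112 = -3.
Row 4: 2 + 25 + 11 + 3 + 31 + 32 − 4 = 100, so its missing entry is 109 − 100 = 9.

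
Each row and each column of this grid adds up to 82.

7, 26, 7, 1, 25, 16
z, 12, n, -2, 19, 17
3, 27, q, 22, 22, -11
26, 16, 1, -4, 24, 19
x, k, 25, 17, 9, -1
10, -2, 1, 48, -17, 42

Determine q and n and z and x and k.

The known cells in row 3 total 63, leaving 82 − 63 = 19 for the blank.
The known cells in column 3 total 53, leaving 82 − 53 = 29 for the blank.
The known cells in row 2 total 75, leaving 82 − 75 = 7 for the blank.
The known cells in column 1 total 53, leaving 82 − 53 = 29 for the blank.
The known cells in row 5 total 79, leaving 82 − 79 = 3 for the blank.

q = 19, n = 29, z = 7, x = 29, k = 3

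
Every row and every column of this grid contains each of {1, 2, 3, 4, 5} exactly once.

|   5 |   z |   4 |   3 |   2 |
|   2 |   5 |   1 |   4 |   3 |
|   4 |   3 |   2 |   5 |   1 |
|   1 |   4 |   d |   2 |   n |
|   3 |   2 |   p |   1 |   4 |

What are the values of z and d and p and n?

For row 1, column 2: row 1 already has {2, 3, 4, 5}; that leaves 1.
For row 4, column 5: column 5 already has {1, 2, 3, 4}; that leaves 5.
Cell (4,3): row 4 already has {1, 2, 4, 5} → 3.
At (row 5, col 3): row 5 already has {1, 2, 3, 4}, so the value is 5.

z = 1, d = 3, p = 5, n = 5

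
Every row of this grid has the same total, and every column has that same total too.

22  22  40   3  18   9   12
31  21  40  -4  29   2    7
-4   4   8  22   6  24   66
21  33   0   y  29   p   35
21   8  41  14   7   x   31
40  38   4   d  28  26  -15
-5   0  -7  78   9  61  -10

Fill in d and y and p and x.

d = 5, y = 8, p = 0, x = 4

Rows 1 and 2 both sum to 126, so that's the common total.
Row 6: 40 + 38 + 4 + 28 + 26 − 15 = 121, so its missing entry is 126 − 121 = 5.
Row 5: 21 + 8 + 41 + 14 + 7 + 31 = 122, so its missing entry is 126 − 122 = 4.
Column 4: 3 − 4 + 22 + 14 + 5 + 78 = 118, so its missing entry is 126 − 118 = 8.
Row 4: 21 + 33 + 0 + 8 + 29 + 35 = 126, so its missing entry is 126 − 126 = 0.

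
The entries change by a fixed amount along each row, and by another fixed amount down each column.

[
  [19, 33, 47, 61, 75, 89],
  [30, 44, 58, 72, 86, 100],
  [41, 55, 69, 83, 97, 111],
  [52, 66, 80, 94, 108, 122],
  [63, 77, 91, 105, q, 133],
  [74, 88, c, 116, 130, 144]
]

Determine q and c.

q = 119, c = 102

Along each row the entries change by 14 per step; down each column they change by 11.
Row 5: from 63 at column 1, stepping by 14 to column 5 gives 119.
Row 6: from 74 at column 1, stepping by 14 to column 3 gives 102.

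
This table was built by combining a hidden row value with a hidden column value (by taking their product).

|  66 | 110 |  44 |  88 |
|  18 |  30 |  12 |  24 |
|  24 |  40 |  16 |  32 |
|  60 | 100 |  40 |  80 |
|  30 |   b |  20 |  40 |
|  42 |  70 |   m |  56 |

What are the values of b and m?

b = 50, m = 28

Each row is a constant multiple of every other row — this is a multiplication table with the headers hidden.
Row 5 is 40/88 = 5/11 times row 1, so its entry in column 2 is 110 × 5/11 = 50.
Row 6 is 56/88 = 7/11 times row 1, so its entry in column 3 is 44 × 7/11 = 28.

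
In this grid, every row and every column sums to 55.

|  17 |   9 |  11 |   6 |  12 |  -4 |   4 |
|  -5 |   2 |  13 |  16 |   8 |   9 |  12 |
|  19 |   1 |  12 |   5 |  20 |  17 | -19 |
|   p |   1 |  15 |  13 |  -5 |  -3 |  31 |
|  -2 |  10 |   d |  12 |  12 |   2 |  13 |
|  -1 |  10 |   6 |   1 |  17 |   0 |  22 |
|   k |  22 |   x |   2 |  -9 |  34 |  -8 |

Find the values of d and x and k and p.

Row 4 has 1 + 15 + 13 − 5 − 3 + 31 = 52; the blank must be 55 − 52 = 3.
Row 5 has -2 + 10 + 12 + 12 + 2 + 13 = 47; the blank must be 55 − 47 = 8.
Column 3 has 11 + 13 + 12 + 15 + 8 + 6 = 65; the blank must be 55 − 65 = -10.
Row 7 has 22 − 10 + 2 − 9 + 34 − 8 = 31; the blank must be 55 − 31 = 24.

d = 8, x = -10, k = 24, p = 3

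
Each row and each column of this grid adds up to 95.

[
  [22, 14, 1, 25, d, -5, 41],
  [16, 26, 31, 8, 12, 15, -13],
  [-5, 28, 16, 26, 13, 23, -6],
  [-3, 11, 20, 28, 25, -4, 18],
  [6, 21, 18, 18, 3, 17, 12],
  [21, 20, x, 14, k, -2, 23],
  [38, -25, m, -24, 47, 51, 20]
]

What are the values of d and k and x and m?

d = -3, k = -2, x = 21, m = -12

Row 7: 38 − 25 − 24 + 47 + 51 + 20 = 107, so its missing entry is 95 − 107 = -12.
Row 1: 22 + 14 + 1 + 25 − 5 + 41 = 98, so its missing entry is 95 − 98 = -3.
Column 5: -3 + 12 + 13 + 25 + 3 + 47 = 97, so its missing entry is 95 − 97 = -2.
Row 6: 21 + 20 + 14 − 2 − 2 + 23 = 74, so its missing entry is 95 − 74 = 21.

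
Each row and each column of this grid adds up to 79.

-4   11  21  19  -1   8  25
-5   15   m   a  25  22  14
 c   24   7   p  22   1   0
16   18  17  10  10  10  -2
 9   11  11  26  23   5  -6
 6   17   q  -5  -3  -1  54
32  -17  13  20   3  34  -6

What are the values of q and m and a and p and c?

Column 1 has -4 − 5 + 16 + 9 + 6 + 32 = 54; the blank must be 79 − 54 = 25.
Row 3 has 25 + 24 + 7 + 22 + 1 + 0 = 79; the blank must be 79 − 79 = 0.
Column 4 has 19 + 0 + 10 + 26 − 5 + 20 = 70; the blank must be 79 − 70 = 9.
Row 2 has -5 + 15 + 9 + 25 + 22 + 14 = 80; the blank must be 79 − 80 = -1.
Row 6 has 6 + 17 − 5 − 3 − 1 + 54 = 68; the blank must be 79 − 68 = 11.

q = 11, m = -1, a = 9, p = 0, c = 25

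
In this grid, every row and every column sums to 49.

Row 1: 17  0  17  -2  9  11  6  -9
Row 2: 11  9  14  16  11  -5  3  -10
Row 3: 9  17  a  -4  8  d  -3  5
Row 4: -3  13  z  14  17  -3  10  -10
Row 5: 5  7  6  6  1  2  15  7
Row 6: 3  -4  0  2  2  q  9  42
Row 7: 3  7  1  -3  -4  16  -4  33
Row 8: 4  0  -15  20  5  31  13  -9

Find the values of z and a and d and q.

Row 6: 3 − 4 + 0 + 2 + 2 + 9 + 42 = 54, so its missing entry is 49 − 54 = -5.
Row 4: -3 + 13 + 14 + 17 − 3 + 10 − 10 = 38, so its missing entry is 49 − 38 = 11.
Column 6: 11 − 5 − 3 + 2 − 5 + 16 + 31 = 47, so its missing entry is 49 − 47 = 2.
Row 3: 9 + 17 − 4 + 8 + 2 − 3 + 5 = 34, so its missing entry is 49 − 34 = 15.

z = 11, a = 15, d = 2, q = -5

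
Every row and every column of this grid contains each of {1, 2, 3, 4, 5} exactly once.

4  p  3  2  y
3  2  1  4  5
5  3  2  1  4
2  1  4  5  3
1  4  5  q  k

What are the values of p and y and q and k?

Cell (1,2): column 2 already has {1, 2, 3, 4} → 5.
At (row 1, col 5): row 1 already has {2, 3, 4, 5}, so the value is 1.
At (row 5, col 5): column 5 already has {1, 3, 4, 5}, so the value is 2.
For row 5, column 4: row 5 already has {1, 2, 4, 5}; that leaves 3.

p = 5, y = 1, q = 3, k = 2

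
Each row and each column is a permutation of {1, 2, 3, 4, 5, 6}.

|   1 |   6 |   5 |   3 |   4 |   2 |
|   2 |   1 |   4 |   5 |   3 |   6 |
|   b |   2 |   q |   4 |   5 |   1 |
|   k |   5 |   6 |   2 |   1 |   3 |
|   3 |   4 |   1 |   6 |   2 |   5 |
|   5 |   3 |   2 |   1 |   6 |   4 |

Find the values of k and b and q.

k = 4, b = 6, q = 3

Cell (4,1): row 4 already has {1, 2, 3, 5, 6} → 4.
For row 3, column 1: column 1 already has {1, 2, 3, 4, 5}; that leaves 6.
At (row 3, col 3): row 3 already has {1, 2, 4, 5, 6}, so the value is 3.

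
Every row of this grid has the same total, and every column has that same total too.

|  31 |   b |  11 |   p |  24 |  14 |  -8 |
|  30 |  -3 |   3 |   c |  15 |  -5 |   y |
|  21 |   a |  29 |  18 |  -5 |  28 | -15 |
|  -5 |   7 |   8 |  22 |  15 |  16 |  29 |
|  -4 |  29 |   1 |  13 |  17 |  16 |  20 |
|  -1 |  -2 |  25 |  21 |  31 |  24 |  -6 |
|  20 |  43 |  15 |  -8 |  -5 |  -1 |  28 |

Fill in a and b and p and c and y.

a = 16, b = 2, p = 18, c = 8, y = 44

Rows 4 and 5 both sum to 92, so that's the common total.
Row 3: 21 + 29 + 18 − 5 + 28 − 15 = 76, so its missing entry is 92 − 76 = 16.
Column 2: -3 + 16 + 7 + 29 − 2 + 43 = 90, so its missing entry is 92 − 90 = 2.
Row 1: 31 + 2 + 11 + 24 + 14 − 8 = 74, so its missing entry is 92 − 74 = 18.
Column 7: -8 − 15 + 29 + 20 − 6 + 28 = 48, so its missing entry is 92 − 48 = 44.
Row 2: 30 − 3 + 3 + 15 − 5 + 44 = 84, so its missing entry is 92 − 84 = 8.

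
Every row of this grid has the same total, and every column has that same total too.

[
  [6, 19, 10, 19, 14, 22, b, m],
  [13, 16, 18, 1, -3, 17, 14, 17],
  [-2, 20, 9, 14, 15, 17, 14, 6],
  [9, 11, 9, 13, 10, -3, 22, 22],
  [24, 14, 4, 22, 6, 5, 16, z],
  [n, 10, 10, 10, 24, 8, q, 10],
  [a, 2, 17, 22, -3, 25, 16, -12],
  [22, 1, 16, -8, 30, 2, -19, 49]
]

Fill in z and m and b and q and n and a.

Rows 2 and 3 both sum to 93, so that's the common total.
Row 7: 2 + 17 + 22 − 3 + 25 + 16 − 12 = 67, so its missing entry is 93 − 67 = 26.
Column 1: 6 + 13 − 2 + 9 + 24 + 26 + 22 = 98, so its missing entry is 93 − 98 = -5.
Row 6: -5 + 10 + 10 + 10 + 24 + 8 + 10 = 67, so its missing entry is 93 − 67 = 26.
Column 7: 14 + 14 + 22 + 16 + 26 + 16 − 19 = 89, so its missing entry is 93 − 89 = 4.
Row 1: 6 + 19 + 10 + 19 + 14 + 22 + 4 = 94, so its missing entry is 93 − 94 = -1.
Row 5: 24 + 14 + 4 + 22 + 6 + 5 + 16 = 91, so its missing entry is 93 − 91 = 2.

z = 2, m = -1, b = 4, q = 26, n = -5, a = 26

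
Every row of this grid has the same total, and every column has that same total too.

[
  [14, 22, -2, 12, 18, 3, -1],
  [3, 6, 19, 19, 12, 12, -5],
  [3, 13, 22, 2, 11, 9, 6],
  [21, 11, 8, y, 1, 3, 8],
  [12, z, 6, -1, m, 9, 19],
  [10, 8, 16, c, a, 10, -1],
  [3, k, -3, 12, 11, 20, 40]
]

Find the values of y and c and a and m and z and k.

y = 14, c = 8, a = 15, m = -2, z = 23, k = -17

Rows 1 and 2 both sum to 66, so that's the common total.
Row 7 has 3 − 3 + 12 + 11 + 20 + 40 = 83; the blank must be 66 − 83 = -17.
Row 4 has 21 + 11 + 8 + 1 + 3 + 8 = 52; the blank must be 66 − 52 = 14.
Column 4 has 12 + 19 + 2 + 14 − 1 + 12 = 58; the blank must be 66 − 58 = 8.
Row 6 has 10 + 8 + 16 + 8 + 10 − 1 = 51; the blank must be 66 − 51 = 15.
Column 5 has 18 + 12 + 11 + 1 + 15 + 11 = 68; the blank must be 66 − 68 = -2.
Row 5 has 12 + 6 − 1 − 2 + 9 + 19 = 43; the blank must be 66 − 43 = 23.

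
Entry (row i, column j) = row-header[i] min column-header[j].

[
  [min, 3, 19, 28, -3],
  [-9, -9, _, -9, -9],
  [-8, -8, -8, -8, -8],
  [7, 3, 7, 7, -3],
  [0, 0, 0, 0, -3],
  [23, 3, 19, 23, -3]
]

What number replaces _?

min(-9, 19) = -9.

-9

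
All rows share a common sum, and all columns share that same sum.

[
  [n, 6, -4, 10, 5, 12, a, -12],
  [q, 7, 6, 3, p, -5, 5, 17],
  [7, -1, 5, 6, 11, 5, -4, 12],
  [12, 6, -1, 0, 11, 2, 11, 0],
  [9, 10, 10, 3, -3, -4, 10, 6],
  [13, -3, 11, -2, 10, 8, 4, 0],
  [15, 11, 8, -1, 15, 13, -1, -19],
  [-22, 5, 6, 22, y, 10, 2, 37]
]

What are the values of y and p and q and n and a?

y = -19, p = 11, q = -3, n = 10, a = 14

Rows 3 and 4 both sum to 41, so that's the common total.
Row 8: -22 + 5 + 6 + 22 + 10 + 2 + 37 = 60, so its missing entry is 41 − 60 = -19.
Column 5: 5 + 11 + 11 − 3 + 10 + 15 − 19 = 30, so its missing entry is 41 − 30 = 11.
Column 7: 5 − 4 + 11 + 10 + 4 − 1 + 2 = 27, so its missing entry is 41 − 27 = 14.
Row 1: 6 − 4 + 10 + 5 + 12 + 14 − 12 = 31, so its missing entry is 41 − 31 = 10.
Row 2: 7 + 6 + 3 + 11 − 5 + 5 + 17 = 44, so its missing entry is 41 − 44 = -3.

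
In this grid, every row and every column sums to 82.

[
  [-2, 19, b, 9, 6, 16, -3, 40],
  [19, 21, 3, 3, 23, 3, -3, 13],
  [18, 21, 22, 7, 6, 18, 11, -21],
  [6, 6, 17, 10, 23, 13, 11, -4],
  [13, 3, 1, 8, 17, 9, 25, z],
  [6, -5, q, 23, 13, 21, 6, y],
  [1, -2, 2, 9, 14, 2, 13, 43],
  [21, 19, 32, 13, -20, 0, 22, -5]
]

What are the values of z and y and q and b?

Row 1: -2 + 19 + 9 + 6 + 16 − 3 + 40 = 85, so its missing entry is 82 − 85 = -3.
Row 5: 13 + 3 + 1 + 8 + 17 + 9 + 25 = 76, so its missing entry is 82 − 76 = 6.
Column 8: 40 + 13 − 21 − 4 + 6 + 43 − 5 = 72, so its missing entry is 82 − 72 = 10.
Row 6: 6 − 5 + 23 + 13 + 21 + 6 + 10 = 74, so its missing entry is 82 − 74 = 8.

z = 6, y = 10, q = 8, b = -3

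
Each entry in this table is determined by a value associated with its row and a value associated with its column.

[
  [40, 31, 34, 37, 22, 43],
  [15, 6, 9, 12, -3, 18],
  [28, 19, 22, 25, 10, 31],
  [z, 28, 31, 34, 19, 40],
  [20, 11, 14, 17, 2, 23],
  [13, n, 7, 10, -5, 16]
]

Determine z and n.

The difference between any two rows is the same in every column — this is an addition table with the headers hidden.
Row 4 minus row 1 is 31 − 34 = -3, so its entry in column 1 is 40 + (-3) = 37.
Row 6 minus row 1 is 7 − 34 = -27, so its entry in column 2 is 31 + (-27) = 4.

z = 37, n = 4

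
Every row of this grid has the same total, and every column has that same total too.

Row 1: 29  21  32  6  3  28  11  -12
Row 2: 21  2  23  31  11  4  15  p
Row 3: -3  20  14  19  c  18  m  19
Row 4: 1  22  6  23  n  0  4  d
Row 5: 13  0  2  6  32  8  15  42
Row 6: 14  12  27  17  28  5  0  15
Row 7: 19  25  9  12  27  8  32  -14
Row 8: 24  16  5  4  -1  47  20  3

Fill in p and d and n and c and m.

Rows 1 and 5 both sum to 118, so that's the common total.
Row 2 has 21 + 2 + 23 + 31 + 11 + 4 + 15 = 107; the blank must be 118 − 107 = 11.
Column 8 has -12 + 11 + 19 + 42 + 15 − 14 + 3 = 64; the blank must be 118 − 64 = 54.
Row 4 has 1 + 22 + 6 + 23 + 0 + 4 + 54 = 110; the blank must be 118 − 110 = 8.
Column 5 has 3 + 11 + 8 + 32 + 28 + 27 − 1 = 108; the blank must be 118 − 108 = 10.
Row 3 has -3 + 20 + 14 + 19 + 10 + 18 + 19 = 97; the blank must be 118 − 97 = 21.

p = 11, d = 54, n = 8, c = 10, m = 21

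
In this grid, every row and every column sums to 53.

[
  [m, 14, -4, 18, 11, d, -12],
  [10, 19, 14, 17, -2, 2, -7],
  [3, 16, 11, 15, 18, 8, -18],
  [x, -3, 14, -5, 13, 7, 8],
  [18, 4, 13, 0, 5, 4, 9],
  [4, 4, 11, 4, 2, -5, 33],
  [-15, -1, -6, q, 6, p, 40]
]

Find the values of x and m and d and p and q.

x = 19, m = 14, d = 12, p = 25, q = 4

Row 4 has -3 + 14 − 5 + 13 + 7 + 8 = 34; the blank must be 53 − 34 = 19.
Column 1 has 10 + 3 + 19 + 18 + 4 − 15 = 39; the blank must be 53 − 39 = 14.
Row 1 has 14 + 14 − 4 + 18 + 11 − 12 = 41; the blank must be 53 − 41 = 12.
Column 6 has 12 + 2 + 8 + 7 + 4 − 5 = 28; the blank must be 53 − 28 = 25.
Row 7 has -15 − 1 − 6 + 6 + 25 + 40 = 49; the blank must be 53 − 49 = 4.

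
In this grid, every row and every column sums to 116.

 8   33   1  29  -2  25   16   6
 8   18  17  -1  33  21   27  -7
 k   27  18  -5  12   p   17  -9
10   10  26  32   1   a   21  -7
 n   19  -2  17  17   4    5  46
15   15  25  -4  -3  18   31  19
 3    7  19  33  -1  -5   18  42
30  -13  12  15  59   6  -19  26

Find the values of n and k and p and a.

Row 5 has 19 − 2 + 17 + 17 + 4 + 5 + 46 = 106; the blank must be 116 − 106 = 10.
Column 1 has 8 + 8 + 10 + 10 + 15 + 3 + 30 = 84; the blank must be 116 − 84 = 32.
Row 3 has 32 + 27 + 18 − 5 + 12 + 17 − 9 = 92; the blank must be 116 − 92 = 24.
Row 4 has 10 + 10 + 26 + 32 + 1 + 21 − 7 = 93; the blank must be 116 − 93 = 23.

n = 10, k = 32, p = 24, a = 23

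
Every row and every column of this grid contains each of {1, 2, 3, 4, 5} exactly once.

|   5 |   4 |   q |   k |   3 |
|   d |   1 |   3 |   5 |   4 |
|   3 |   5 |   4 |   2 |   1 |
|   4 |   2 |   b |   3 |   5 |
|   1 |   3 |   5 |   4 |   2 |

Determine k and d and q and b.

Cell (2,1): row 2 already has {1, 3, 4, 5} → 2.
Cell (4,3): row 4 already has {2, 3, 4, 5} → 1.
For row 1, column 4: column 4 already has {2, 3, 4, 5}; that leaves 1.
For row 1, column 3: row 1 already has {1, 3, 4, 5}; that leaves 2.

k = 1, d = 2, q = 2, b = 1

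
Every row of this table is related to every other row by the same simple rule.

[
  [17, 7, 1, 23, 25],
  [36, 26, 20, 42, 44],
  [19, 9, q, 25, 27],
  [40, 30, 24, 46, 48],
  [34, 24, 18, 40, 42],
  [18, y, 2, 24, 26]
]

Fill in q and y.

The difference between any two rows is the same in every column — this is an addition table with the headers hidden.
Row 3 minus row 1 is 19 − 17 = 2, so its entry in column 3 is 1 + 2 = 3.
Row 6 minus row 1 is 18 − 17 = 1, so its entry in column 2 is 7 + 1 = 8.

q = 3, y = 8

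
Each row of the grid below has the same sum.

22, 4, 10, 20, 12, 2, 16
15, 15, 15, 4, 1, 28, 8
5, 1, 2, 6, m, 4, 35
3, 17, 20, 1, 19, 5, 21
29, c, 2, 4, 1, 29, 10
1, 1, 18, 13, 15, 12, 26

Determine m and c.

The complete rows each total 86.
Row 3 is missing 86 − 53 = 33 (since 5 + 1 + 2 + 6 + 4 + 35 = 53).
Row 5 is missing 86 − 75 = 11 (since 29 + 2 + 4 + 1 + 29 + 10 = 75).

m = 33, c = 11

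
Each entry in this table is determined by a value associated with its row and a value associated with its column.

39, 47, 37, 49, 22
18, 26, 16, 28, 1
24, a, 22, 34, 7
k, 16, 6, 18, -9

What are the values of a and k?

a = 32, k = 8

The difference between any two rows is the same in every column — this is an addition table with the headers hidden.
Row 3 minus row 1 is 34 − 49 = -15, so its entry in column 2 is 47 + (-15) = 32.
Row 4 minus row 1 is 18 − 49 = -31, so its entry in column 1 is 39 + (-31) = 8.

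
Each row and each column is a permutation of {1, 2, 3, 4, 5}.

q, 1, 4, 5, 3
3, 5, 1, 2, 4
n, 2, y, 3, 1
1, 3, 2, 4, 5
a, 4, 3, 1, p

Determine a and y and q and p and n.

a = 5, y = 5, q = 2, p = 2, n = 4

Cell (5,5): column 5 already has {1, 3, 4, 5} → 2.
For row 5, column 1: row 5 already has {1, 2, 3, 4}; that leaves 5.
At (row 1, col 1): row 1 already has {1, 3, 4, 5}, so the value is 2.
At (row 3, col 1): column 1 already has {1, 2, 3, 5}, so the value is 4.
At (row 3, col 3): row 3 already has {1, 2, 3, 4}, so the value is 5.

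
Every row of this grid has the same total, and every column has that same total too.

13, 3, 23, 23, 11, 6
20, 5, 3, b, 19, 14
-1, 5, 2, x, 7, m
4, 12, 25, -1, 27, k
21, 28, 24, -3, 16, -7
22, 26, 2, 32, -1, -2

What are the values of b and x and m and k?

Rows 1 and 5 both sum to 79, so that's the common total.
The known cells in row 2 total 61, leaving 79 − 61 = 18 for the blank.
The known cells in column 4 total 69, leaving 79 − 69 = 10 for the blank.
The known cells in row 3 total 23, leaving 79 − 23 = 56 for the blank.
The known cells in row 4 total 67, leaving 79 − 67 = 12 for the blank.

b = 18, x = 10, m = 56, k = 12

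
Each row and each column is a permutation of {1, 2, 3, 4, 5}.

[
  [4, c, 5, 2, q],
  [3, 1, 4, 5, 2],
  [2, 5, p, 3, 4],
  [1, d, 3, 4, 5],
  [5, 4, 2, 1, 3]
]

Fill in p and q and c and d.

p = 1, q = 1, c = 3, d = 2

At (row 1, col 5): column 5 already has {2, 3, 4, 5}, so the value is 1.
For row 1, column 2: row 1 already has {1, 2, 4, 5}; that leaves 3.
For row 4, column 2: row 4 already has {1, 3, 4, 5}; that leaves 2.
Cell (3,3): row 3 already has {2, 3, 4, 5} → 1.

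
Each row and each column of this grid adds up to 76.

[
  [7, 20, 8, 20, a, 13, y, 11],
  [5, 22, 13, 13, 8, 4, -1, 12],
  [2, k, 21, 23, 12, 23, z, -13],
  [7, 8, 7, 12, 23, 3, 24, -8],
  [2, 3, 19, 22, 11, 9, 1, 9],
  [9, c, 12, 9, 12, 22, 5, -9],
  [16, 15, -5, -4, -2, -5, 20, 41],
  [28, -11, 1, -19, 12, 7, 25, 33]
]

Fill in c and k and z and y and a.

c = 16, k = 3, z = 5, y = -3, a = 0

Column 5 has 8 + 12 + 23 + 11 + 12 − 2 + 12 = 76; the blank must be 76 − 76 = 0.
Row 6 has 9 + 12 + 9 + 12 + 22 + 5 − 9 = 60; the blank must be 76 − 60 = 16.
Column 2 has 20 + 22 + 8 + 3 + 16 + 15 − 11 = 73; the blank must be 76 − 73 = 3.
Row 1 has 7 + 20 + 8 + 20 + 0 + 13 + 11 = 79; the blank must be 76 − 79 = -3.
Row 3 has 2 + 3 + 21 + 23 + 12 + 23 − 13 = 71; the blank must be 76 − 71 = 5.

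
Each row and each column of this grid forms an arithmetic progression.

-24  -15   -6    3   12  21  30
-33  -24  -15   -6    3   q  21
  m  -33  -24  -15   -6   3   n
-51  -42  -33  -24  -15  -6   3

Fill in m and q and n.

m = -42, q = 12, n = 12

Along each row the entries change by 9 per step; down each column they change by -9.
Row 3: from -33 at column 2, stepping by 9 to column 1 gives -42.
Row 2: from -33 at column 1, stepping by 9 to column 6 gives 12.
Row 3: from -33 at column 2, stepping by 9 to column 7 gives 12.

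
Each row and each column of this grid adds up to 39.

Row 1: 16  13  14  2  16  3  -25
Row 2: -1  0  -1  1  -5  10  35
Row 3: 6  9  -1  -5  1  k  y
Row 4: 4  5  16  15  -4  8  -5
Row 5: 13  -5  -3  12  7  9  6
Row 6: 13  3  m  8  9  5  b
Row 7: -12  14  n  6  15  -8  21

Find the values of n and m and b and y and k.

Row 7: -12 + 14 + 6 + 15 − 8 + 21 = 36, so its missing entry is 39 − 36 = 3.
Column 6: 3 + 10 + 8 + 9 + 5 − 8 = 27, so its missing entry is 39 − 27 = 12.
Row 3: 6 + 9 − 1 − 5 + 1 + 12 = 22, so its missing entry is 39 − 22 = 17.
Column 7: -25 + 35 + 17 − 5 + 6 + 21 = 49, so its missing entry is 39 − 49 = -10.
Row 6: 13 + 3 + 8 + 9 + 5 − 10 = 28, so its missing entry is 39 − 28 = 11.

n = 3, m = 11, b = -10, y = 17, k = 12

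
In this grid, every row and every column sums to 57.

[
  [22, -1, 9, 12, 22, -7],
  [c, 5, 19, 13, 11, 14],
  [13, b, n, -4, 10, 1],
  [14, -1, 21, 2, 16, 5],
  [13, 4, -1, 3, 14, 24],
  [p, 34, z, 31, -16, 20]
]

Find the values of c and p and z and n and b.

c = -5, p = 0, z = -12, n = 21, b = 16

Column 2 has -1 + 5 − 1 + 4 + 34 = 41; the blank must be 57 − 41 = 16.
Row 3 has 13 + 16 − 4 + 10 + 1 = 36; the blank must be 57 − 36 = 21.
Row 2 has 5 + 19 + 13 + 11 + 14 = 62; the blank must be 57 − 62 = -5.
Column 1 has 22 − 5 + 13 + 14 + 13 = 57; the blank must be 57 − 57 = 0.
Row 6 has 0 + 34 + 31 − 16 + 20 = 69; the blank must be 57 − 69 = -12.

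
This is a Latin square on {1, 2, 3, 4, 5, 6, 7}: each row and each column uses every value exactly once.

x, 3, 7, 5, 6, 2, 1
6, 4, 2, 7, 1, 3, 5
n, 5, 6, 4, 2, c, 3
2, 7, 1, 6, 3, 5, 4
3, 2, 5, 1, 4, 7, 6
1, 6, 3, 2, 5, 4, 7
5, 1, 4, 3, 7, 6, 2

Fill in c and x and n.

Cell (3,6): column 6 already has {2, 3, 4, 5, 6, 7} → 1.
At (row 3, col 1): row 3 already has {1, 2, 3, 4, 5, 6}, so the value is 7.
For row 1, column 1: row 1 already has {1, 2, 3, 5, 6, 7}; that leaves 4.

c = 1, x = 4, n = 7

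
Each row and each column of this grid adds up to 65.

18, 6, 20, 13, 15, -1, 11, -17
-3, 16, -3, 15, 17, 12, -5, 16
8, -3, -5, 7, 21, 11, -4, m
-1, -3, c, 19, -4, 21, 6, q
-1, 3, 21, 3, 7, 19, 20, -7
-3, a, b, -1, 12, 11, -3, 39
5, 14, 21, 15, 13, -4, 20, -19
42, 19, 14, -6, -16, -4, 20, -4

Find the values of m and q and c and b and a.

Row 3: 8 − 3 − 5 + 7 + 21 + 11 − 4 = 35, so its missing entry is 65 − 35 = 30.
Column 8: -17 + 16 + 30 − 7 + 39 − 19 − 4 = 38, so its missing entry is 65 − 38 = 27.
Column 2: 6 + 16 − 3 − 3 + 3 + 14 + 19 = 52, so its missing entry is 65 − 52 = 13.
Row 4: -1 − 3 + 19 − 4 + 21 + 6 + 27 = 65, so its missing entry is 65 − 65 = 0.
Row 6: -3 + 13 − 1 + 12 + 11 − 3 + 39 = 68, so its missing entry is 65 − 68 = -3.

m = 30, q = 27, c = 0, b = -3, a = 13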